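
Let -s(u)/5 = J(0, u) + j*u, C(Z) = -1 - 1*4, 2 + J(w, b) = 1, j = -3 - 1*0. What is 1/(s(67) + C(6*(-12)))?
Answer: 1/1005 ≈ 0.00099503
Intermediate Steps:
j = -3 (j = -3 + 0 = -3)
J(w, b) = -1 (J(w, b) = -2 + 1 = -1)
C(Z) = -5 (C(Z) = -1 - 4 = -5)
s(u) = 5 + 15*u (s(u) = -5*(-1 - 3*u) = 5 + 15*u)
1/(s(67) + C(6*(-12))) = 1/((5 + 15*67) - 5) = 1/((5 + 1005) - 5) = 1/(1010 - 5) = 1/1005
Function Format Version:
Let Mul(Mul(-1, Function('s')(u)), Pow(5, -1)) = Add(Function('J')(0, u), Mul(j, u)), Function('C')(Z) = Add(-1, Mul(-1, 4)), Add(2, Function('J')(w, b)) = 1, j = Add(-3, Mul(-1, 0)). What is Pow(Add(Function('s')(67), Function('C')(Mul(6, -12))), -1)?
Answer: Rational(1, 1005) ≈ 0.00099503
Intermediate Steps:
j = -3 (j = Add(-3, 0) = -3)
Function('J')(w, b) = -1 (Function('J')(w, b) = Add(-2, 1) = -1)
Function('C')(Z) = -5 (Function('C')(Z) = Add(-1, -4) = -5)
Function('s')(u) = Add(5, Mul(15, u)) (Function('s')(u) = Mul(-5, Add(-1, Mul(-3, u))) = Add(5, Mul(15, u)))
Pow(Add(Function('s')(67), Function('C')(Mul(6, -12))), -1) = Pow(Add(Add(5, Mul(15, 67)), -5), -1) = Pow(Add(Add(5, 1005), -5), -1) = Pow(Add(1010, -5), -1) = Pow(1005, -1) = Rational(1, 1005)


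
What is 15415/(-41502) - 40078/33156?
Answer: -90600704/57335013 ≈ -1.5802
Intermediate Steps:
15415/(-41502) - 40078/33156 = 15415*(-1/41502) - 40078*1/33156 = -15415/41502 - 20039/16578 = -90600704/57335013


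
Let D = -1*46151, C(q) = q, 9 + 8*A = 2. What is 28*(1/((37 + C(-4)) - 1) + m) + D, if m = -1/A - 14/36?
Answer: -3321289/72 ≈ -46129.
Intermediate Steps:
A = -7/8 (A = -9/8 + (⅛)*2 = -9/8 + ¼ = -7/8 ≈ -0.87500)
D = -46151
m = 95/126 (m = -1/(-7/8) - 14/36 = -1*(-8/7) - 14*1/36 = 8/7 - 7/18 = 95/126 ≈ 0.75397)
28*(1/((37 + C(-4)) - 1) + m) + D = 28*(1/((37 - 4) - 1) + 95/126) - 46151 = 28*(1/(33 - 1) + 95/126) - 46151 = 28*(1/32 + 95/126) - 46151 = 28*(1583/2016) - 46151 = 1583/72 - 46151 = -3321289/72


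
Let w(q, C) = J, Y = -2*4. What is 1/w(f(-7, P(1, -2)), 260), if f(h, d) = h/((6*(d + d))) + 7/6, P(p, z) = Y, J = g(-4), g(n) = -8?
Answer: -⅛ ≈ -0.12500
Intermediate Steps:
Y = -8
J = -8
P(p, z) = -8
f(h, d) = 7/6 + h/(12*d) (f(h, d) = h/((6*(2*d))) + 7*(⅙) = h/((12*d)) + 7/6 = h*(1/(12*d)) + 7/6 = h/(12*d) + 7/6 = 7/6 + h/(12*d))
w(q, C) = -8
1/w(f(-7, P(1, -2)), 260) = 1/(-8) = -⅛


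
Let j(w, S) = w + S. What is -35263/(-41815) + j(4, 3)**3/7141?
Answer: 266155628/298600915 ≈ 0.89134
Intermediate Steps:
j(w, S) = S + w
-35263/(-41815) + j(4, 3)**3/7141 = -35263/(-41815) + (3 + 4)**3/7141 = -35263*(-1/41815) + 7**3*(1/7141) = 35263/41815 + 343*(1/7141) = 35263/41815 + 343/7141 = 266155628/298600915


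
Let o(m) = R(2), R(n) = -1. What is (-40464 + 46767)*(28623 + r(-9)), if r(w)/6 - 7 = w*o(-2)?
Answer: 181015857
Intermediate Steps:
o(m) = -1
r(w) = 42 - 6*w (r(w) = 42 + 6*(w*(-1)) = 42 + 6*(-w) = 42 - 6*w)
(-40464 + 46767)*(28623 + r(-9)) = (-40464 + 46767)*(28623 + (42 - 6*(-9))) = 6303*(28623 + (42 + 54)) = 6303*(28623 + 96) = 6303*28719 = 181015857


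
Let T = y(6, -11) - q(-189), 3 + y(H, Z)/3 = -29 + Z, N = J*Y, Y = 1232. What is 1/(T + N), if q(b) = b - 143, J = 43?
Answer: 1/53179 ≈ 1.8804e-5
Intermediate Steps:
N = 52976 (N = 43*1232 = 52976)
q(b) = -143 + b
y(H, Z) = -96 + 3*Z (y(H, Z) = -9 + 3*(-29 + Z) = -9 + (-87 + 3*Z) = -96 + 3*Z)
T = 203 (T = (-96 + 3*(-11)) - (-143 - 189) = (-96 - 33) - 1*(-332) = -129 + 332 = 203)
1/(T + N) = 1/(203 + 52976) = 1/53179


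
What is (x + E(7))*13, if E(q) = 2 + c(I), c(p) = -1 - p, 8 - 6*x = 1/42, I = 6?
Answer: -12025/252 ≈ -47.718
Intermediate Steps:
x = 335/252 (x = 4/3 - 1/6/42 = 4/3 - 1/6*1/42 = 4/3 - 1/252 = 335/252 ≈ 1.3294)
E(q) = -5 (E(q) = 2 + (-1 - 1*6) = 2 + (-1 - 6) = 2 - 7 = -5)
(x + E(7))*13 = (335/252 - 5)*13 = -925/252*13 = -12025/252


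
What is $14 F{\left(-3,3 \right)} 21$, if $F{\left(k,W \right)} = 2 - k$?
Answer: $1470$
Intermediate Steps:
$14 F{\left(-3,3 \right)} 21 = 14 \left(2 - -3\right) 21 = 14 \left(2 + 3\right) 21 = 14 \cdot 5 \cdot 21 = 70 \cdot 21 = 1470$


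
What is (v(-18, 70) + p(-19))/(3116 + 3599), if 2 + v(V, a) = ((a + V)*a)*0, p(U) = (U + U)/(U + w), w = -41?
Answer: -41/201450 ≈ -0.00020352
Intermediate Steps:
p(U) = 2*U/(-41 + U) (p(U) = (U + U)/(U - 41) = (2*U)/(-41 + U) = 2*U/(-41 + U))
v(V, a) = -2 (v(V, a) = -2 + ((a + V)*a)*0 = -2 + ((V + a)*a)*0 = -2 + (a*(V + a))*0 = -2 + 0 = -2)
(v(-18, 70) + p(-19))/(3116 + 3599) = (-2 + 2*(-19)/(-41 - 19))/(3116 + 3599) = (-2 + 2*(-19)/(-60))/6715 = (-2 + 2*(-19)*(-1/60))*(1/6715) = (-2 + 19/30)*(1/6715) = -41/30*1/6715 = -41/201450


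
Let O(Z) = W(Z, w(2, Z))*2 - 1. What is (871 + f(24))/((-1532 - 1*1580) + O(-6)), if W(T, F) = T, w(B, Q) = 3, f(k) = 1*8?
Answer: -879/3125 ≈ -0.28128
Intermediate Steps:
f(k) = 8
O(Z) = -1 + 2*Z (O(Z) = Z*2 - 1 = 2*Z - 1 = -1 + 2*Z)
(871 + f(24))/((-1532 - 1*1580) + O(-6)) = (871 + 8)/((-1532 - 1*1580) + (-1 + 2*(-6))) = 879/((-1532 - 1580) + (-1 - 12)) = 879/(-3112 - 13) = 879/(-3125) = 879*(-1/3125) = -879/3125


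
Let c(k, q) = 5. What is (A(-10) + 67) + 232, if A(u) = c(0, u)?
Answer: 304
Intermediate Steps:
A(u) = 5
(A(-10) + 67) + 232 = (5 + 67) + 232 = 72 + 232 = 304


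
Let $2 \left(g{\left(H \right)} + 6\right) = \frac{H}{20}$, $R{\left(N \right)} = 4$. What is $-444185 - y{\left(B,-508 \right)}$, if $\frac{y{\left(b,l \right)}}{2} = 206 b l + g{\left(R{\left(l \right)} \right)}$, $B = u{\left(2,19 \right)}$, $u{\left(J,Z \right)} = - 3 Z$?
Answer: $- \frac{61870226}{5} \approx -1.2374 \cdot 10^{7}$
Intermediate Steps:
$g{\left(H \right)} = -6 + \frac{H}{40}$ ($g{\left(H \right)} = -6 + \frac{H \frac{1}{20}}{2} = -6 + \frac{\frac{1}{20} H}{2} = -6 + \frac{H}{40}$)
$B = -57$ ($B = \left(-3\right) 19 = -57$)
$y{\left(b,l \right)} = - \frac{59}{5} + 412 b l$ ($y{\left(b,l \right)} = 2 \left(206 b l + \left(-6 + \frac{1}{40} \cdot 4\right)\right) = 2 \left(206 b l + \left(-6 + \frac{1}{10}\right)\right) = 2 \left(206 b l - \frac{59}{10}\right) = 2 \left(- \frac{59}{10} + 206 b l\right) = - \frac{59}{5} + 412 b l$)
$-444185 - y{\left(B,-508 \right)} = -444185 - \left(- \frac{59}{5} + 412 \left(-57\right) \left(-508\right)\right) = -444185 - \left(- \frac{59}{5} + 11929872\right) = -444185 - \frac{59649301}{5} = - \frac{61870226}{5}$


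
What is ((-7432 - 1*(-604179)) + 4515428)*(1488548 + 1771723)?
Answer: 16667075899425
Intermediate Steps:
((-7432 - 1*(-604179)) + 4515428)*(1488548 + 1771723) = ((-7432 + 604179) + 4515428)*3260271 = (596747 + 4515428)*3260271 = 5112175*3260271 = 16667075899425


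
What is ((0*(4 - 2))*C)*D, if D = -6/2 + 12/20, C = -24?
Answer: 0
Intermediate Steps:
D = -12/5 (D = -6*½ + 12*(1/20) = -3 + ⅗ = -12/5 ≈ -2.4000)
((0*(4 - 2))*C)*D = ((0*(4 - 2))*(-24))*(-12/5) = ((0*2)*(-24))*(-12/5) = (0*(-24))*(-12/5) = 0*(-12/5) = 0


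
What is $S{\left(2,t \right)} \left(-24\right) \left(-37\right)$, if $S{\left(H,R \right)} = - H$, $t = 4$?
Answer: $-1776$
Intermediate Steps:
$S{\left(2,t \right)} \left(-24\right) \left(-37\right) = \left(-1\right) 2 \left(-24\right) \left(-37\right) = \left(-2\right) \left(-24\right) \left(-37\right) = 48 \left(-37\right) = -1776$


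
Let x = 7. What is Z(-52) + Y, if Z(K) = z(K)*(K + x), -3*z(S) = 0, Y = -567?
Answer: -567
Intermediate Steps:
z(S) = 0 (z(S) = -1/3*0 = 0)
Z(K) = 0 (Z(K) = 0*(K + 7) = 0*(7 + K) = 0)
Z(-52) + Y = 0 - 567 = -567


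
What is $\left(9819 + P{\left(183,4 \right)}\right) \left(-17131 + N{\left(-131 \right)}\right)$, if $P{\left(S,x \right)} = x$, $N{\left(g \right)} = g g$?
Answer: $294690$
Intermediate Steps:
$N{\left(g \right)} = g^{2}$
$\left(9819 + P{\left(183,4 \right)}\right) \left(-17131 + N{\left(-131 \right)}\right) = \left(9819 + 4\right) \left(-17131 + \left(-131\right)^{2}\right) = 9823 \left(-17131 + 17161\right) = 9823 \cdot 30 = 294690$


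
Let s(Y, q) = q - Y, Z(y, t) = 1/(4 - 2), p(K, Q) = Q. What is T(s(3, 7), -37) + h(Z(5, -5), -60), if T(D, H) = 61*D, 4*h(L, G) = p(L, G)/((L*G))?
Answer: 489/2 ≈ 244.50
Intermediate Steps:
Z(y, t) = ½ (Z(y, t) = 1/2 = ½)
h(L, G) = 1/(4*L) (h(L, G) = (G/((L*G)))/4 = (G/((G*L)))/4 = (G*(1/(G*L)))/4 = 1/(4*L))
T(s(3, 7), -37) + h(Z(5, -5), -60) = 61*(7 - 1*3) + 1/(4*(½)) = 61*(7 - 3) + (¼)*2 = 61*4 + ½ = 244 + ½ = 489/2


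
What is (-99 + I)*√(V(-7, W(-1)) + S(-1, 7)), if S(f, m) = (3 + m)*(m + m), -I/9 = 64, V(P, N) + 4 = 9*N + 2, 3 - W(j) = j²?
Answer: -1350*√39 ≈ -8430.8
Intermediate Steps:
W(j) = 3 - j²
V(P, N) = -2 + 9*N (V(P, N) = -4 + (9*N + 2) = -4 + (2 + 9*N) = -2 + 9*N)
I = -576 (I = -9*64 = -576)
S(f, m) = 2*m*(3 + m) (S(f, m) = (3 + m)*(2*m) = 2*m*(3 + m))
(-99 + I)*√(V(-7, W(-1)) + S(-1, 7)) = (-99 - 576)*√((-2 + 9*(3 - 1*(-1)²)) + 2*7*(3 + 7)) = -675*√((-2 + 9*(3 - 1*1)) + 2*7*10) = -675*√((-2 + 9*(3 - 1)) + 140) = -675*√((-2 + 9*2) + 140) = -675*√((-2 + 18) + 140) = -675*√(16 + 140) = -1350*√39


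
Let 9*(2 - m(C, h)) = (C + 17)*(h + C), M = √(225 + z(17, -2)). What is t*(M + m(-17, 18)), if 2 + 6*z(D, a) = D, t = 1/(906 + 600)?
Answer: 1/753 + √910/3012 ≈ 0.011343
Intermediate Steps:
t = 1/1506 ≈ 0.00066401
z(D, a) = -⅓ + D/6
M = √910/2 (M = √(225 + (-⅓ + (⅙)*17)) = √(225 + (-⅓ + 17/6)) = √(225 + 5/2) = √(455/2) = √910/2 ≈ 15.083)
m(C, h) = 2 - (17 + C)*(C + h)/9 (m(C, h) = 2 - (C + 17)*(h + C)/9 = 2 - (17 + C)*(C + h)/9)
t*(M + m(-17, 18)) = (√910/2 + (2 - 17/9*(-17) - 17/9*18 - ⅑*(-17)² - ⅑*(-17)*18))/1506 = (√910/2 + (2 + 289/9 - 34 - ⅑*289 + 34))/1506 = (√910/2 + (2 + 289/9 - 34 - 289/9 + 34))/1506 = (√910/2 + 2)/1506 = (2 + √910/2)/1506 = 1/753 + √910/3012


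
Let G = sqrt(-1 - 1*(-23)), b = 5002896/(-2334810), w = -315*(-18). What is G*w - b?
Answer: 833816/389135 + 5670*sqrt(22) ≈ 26597.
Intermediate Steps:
w = 5670
b = -833816/389135 (b = 5002896*(-1/2334810) = -833816/389135 ≈ -2.1427)
G = sqrt(22) (G = sqrt(-1 + 23) = sqrt(22) ≈ 4.6904)
G*w - b = sqrt(22)*5670 - 1*(-833816/389135) = 5670*sqrt(22) + 833816/389135 = 833816/389135 + 5670*sqrt(22)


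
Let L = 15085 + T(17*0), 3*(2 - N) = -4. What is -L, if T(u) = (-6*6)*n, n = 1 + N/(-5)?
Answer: -15073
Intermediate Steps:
N = 10/3 (N = 2 - ⅓*(-4) = 2 + 4/3 = 10/3 ≈ 3.3333)
n = ⅓ (n = 1 + (10/3)/(-5) = 1 + (10/3)*(-⅕) = 1 - ⅔ = ⅓ ≈ 0.33333)
T(u) = -12 (T(u) = -6*6*(⅓) = -36*⅓ = -12)
L = 15073 (L = 15085 - 12 = 15073)
-L = -1*15073 = -15073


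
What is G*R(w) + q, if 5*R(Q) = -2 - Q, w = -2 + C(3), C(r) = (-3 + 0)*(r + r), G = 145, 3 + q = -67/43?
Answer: 22250/43 ≈ 517.44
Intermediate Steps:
q = -196/43 (q = -3 - 67/43 = -196/43 ≈ -4.5581)
C(r) = -6*r
w = -20 (w = -2 - 6*3 = -2 - 18 = -20)
R(Q) = -⅖ - Q/5 (R(Q) = (-2 - Q)/5 = -⅖ - Q/5)
G*R(w) + q = 145*(-⅖ - ⅕*(-20)) - 196/43 = 145*(-⅖ + 4) - 196/43 = 145*(18/5) - 196/43 = 522 - 196/43 = 22250/43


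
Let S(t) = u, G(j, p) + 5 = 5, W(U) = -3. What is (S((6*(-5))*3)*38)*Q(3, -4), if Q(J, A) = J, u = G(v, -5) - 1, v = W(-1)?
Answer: -114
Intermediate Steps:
v = -3
G(j, p) = 0 (G(j, p) = -5 + 5 = 0)
u = -1 (u = 0 - 1 = -1)
S(t) = -1
(S((6*(-5))*3)*38)*Q(3, -4) = -1*38*3 = -38*3 = -114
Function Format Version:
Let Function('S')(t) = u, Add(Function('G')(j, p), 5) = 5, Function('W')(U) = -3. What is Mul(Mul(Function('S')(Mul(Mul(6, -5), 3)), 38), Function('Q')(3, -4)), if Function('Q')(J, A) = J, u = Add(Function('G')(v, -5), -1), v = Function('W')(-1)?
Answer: -114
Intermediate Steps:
v = -3
Function('G')(j, p) = 0 (Function('G')(j, p) = Add(-5, 5) = 0)
u = -1 (u = Add(0, -1) = -1)
Function('S')(t) = -1
Mul(Mul(Function('S')(Mul(Mul(6, -5), 3)), 38), Function('Q')(3, -4)) = Mul(Mul(-1, 38), 3) = Mul(-38, 3) = -114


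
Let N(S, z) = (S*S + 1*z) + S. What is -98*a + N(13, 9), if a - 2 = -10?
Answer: 975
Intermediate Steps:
a = -8 (a = 2 - 10 = -8)
N(S, z) = S + z + S² (N(S, z) = (S² + z) + S = (z + S²) + S = S + z + S²)
-98*a + N(13, 9) = -98*(-8) + (13 + 9 + 13²) = 784 + (13 + 9 + 169) = 784 + 191 = 975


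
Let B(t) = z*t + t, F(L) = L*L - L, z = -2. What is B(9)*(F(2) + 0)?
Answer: -18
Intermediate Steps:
F(L) = L² - L
B(t) = -t (B(t) = -2*t + t = -t)
B(9)*(F(2) + 0) = (-1*9)*(2*(-1 + 2) + 0) = -9*(2*1 + 0) = -9*(2 + 0) = -9*2 = -18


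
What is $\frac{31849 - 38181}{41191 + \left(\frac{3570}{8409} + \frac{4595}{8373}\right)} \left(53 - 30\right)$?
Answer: $- \frac{854501717271}{241688950196} \approx -3.5355$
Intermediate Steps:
$\frac{31849 - 38181}{41191 + \left(\frac{3570}{8409} + \frac{4595}{8373}\right)} \left(53 - 30\right) = - \frac{6332}{41191 + \left(3570 \cdot \frac{1}{8409} + 4595 \cdot \frac{1}{8373}\right)} \left(53 - 30\right) = - \frac{6332}{41191 + \left(\frac{1190}{2803} + \frac{4595}{8373}\right)} 23 = - \frac{6332}{41191 + \frac{22843655}{23469519}} \cdot 23 = - \frac{6332}{\frac{966755800784}{23469519}} \cdot 23 = \left(-6332\right) \frac{23469519}{966755800784} \cdot 23 = \left(- \frac{37152248577}{241688950196}\right) 23 = - \frac{854501717271}{241688950196}$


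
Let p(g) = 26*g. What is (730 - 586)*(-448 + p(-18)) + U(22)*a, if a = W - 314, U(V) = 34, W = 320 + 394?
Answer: -118304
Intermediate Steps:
W = 714
a = 400 (a = 714 - 314 = 400)
(730 - 586)*(-448 + p(-18)) + U(22)*a = (730 - 586)*(-448 + 26*(-18)) + 34*400 = 144*(-448 - 468) + 13600 = 144*(-916) + 13600 = -131904 + 13600 = -118304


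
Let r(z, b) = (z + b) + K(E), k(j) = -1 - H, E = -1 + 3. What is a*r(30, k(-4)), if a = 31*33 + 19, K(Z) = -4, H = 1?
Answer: 25008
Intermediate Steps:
E = 2
a = 1042 (a = 1023 + 19 = 1042)
k(j) = -2 (k(j) = -1 - 1*1 = -1 - 1 = -2)
r(z, b) = -4 + b + z (r(z, b) = (z + b) - 4 = (b + z) - 4 = -4 + b + z)
a*r(30, k(-4)) = 1042*(-4 - 2 + 30) = 1042*24 = 25008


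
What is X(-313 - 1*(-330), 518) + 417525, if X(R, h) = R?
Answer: 417542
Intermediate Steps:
X(-313 - 1*(-330), 518) + 417525 = (-313 - 1*(-330)) + 417525 = (-313 + 330) + 417525 = 17 + 417525 = 417542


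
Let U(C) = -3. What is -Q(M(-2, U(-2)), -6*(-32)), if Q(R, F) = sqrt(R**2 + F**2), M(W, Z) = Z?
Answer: -3*sqrt(4097) ≈ -192.02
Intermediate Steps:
Q(R, F) = sqrt(F**2 + R**2)
-Q(M(-2, U(-2)), -6*(-32)) = -sqrt((-6*(-32))**2 + (-3)**2) = -sqrt(192**2 + 9) = -sqrt(36864 + 9) = -sqrt(36873) = -3*sqrt(4097)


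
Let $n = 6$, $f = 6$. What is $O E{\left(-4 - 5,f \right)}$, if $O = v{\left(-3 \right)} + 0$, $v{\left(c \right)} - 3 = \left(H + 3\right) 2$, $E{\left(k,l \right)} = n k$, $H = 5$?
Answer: $-1026$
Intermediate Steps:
$E{\left(k,l \right)} = 6 k$
$v{\left(c \right)} = 19$ ($v{\left(c \right)} = 3 + \left(5 + 3\right) 2 = 3 + 8 \cdot 2 = 3 + 16 = 19$)
$O = 19$ ($O = 19 + 0 = 19$)
$O E{\left(-4 - 5,f \right)} = 19 \cdot 6 \left(-4 - 5\right) = 19 \cdot 6 \left(-9\right) = 19 \left(-54\right) = -1026$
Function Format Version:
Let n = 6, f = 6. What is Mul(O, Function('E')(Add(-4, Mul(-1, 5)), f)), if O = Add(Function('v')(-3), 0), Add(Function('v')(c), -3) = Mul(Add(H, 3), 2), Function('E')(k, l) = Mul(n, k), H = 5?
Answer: -1026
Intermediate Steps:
Function('E')(k, l) = Mul(6, k)
Function('v')(c) = 19 (Function('v')(c) = Add(3, Mul(Add(5, 3), 2)) = Add(3, Mul(8, 2)) = Add(3, 16) = 19)
O = 19 (O = Add(19, 0) = 19)
Mul(O, Function('E')(Add(-4, Mul(-1, 5)), f)) = Mul(19, Mul(6, Add(-4, Mul(-1, 5)))) = Mul(19, Mul(6, Add(-4, -5))) = Mul(19, Mul(6, -9)) = Mul(19, -54) = -1026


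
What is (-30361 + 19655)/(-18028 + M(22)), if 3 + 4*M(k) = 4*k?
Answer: 808/1359 ≈ 0.59455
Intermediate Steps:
M(k) = -¾ + k (M(k) = -¾ + (4*k)/4 = -¾ + k)
(-30361 + 19655)/(-18028 + M(22)) = (-30361 + 19655)/(-18028 + (-¾ + 22)) = -10706/(-18028 + 85/4) = -10706/(-72027/4) = -10706*(-4/72027) = 808/1359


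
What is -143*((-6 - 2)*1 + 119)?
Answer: -15873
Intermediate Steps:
-143*((-6 - 2)*1 + 119) = -143*(-8*1 + 119) = -143*(-8 + 119) = -143*111 = -15873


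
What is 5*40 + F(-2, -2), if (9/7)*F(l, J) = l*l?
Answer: 1828/9 ≈ 203.11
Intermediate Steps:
F(l, J) = 7*l²/9 (F(l, J) = 7*(l*l)/9 = 7*l²/9)
5*40 + F(-2, -2) = 5*40 + (7/9)*(-2)² = 200 + (7/9)*4 = 200 + 28/9 = 1828/9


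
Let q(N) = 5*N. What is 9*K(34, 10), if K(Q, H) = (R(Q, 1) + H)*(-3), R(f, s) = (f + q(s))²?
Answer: -41337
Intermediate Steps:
R(f, s) = (f + 5*s)²
K(Q, H) = -3*H - 3*(5 + Q)² (K(Q, H) = ((Q + 5*1)² + H)*(-3) = ((Q + 5)² + H)*(-3) = ((5 + Q)² + H)*(-3) = (H + (5 + Q)²)*(-3) = -3*H - 3*(5 + Q)²)
9*K(34, 10) = 9*(-3*10 - 3*(5 + 34)²) = 9*(-30 - 3*39²) = 9*(-30 - 3*1521) = 9*(-30 - 4563) = 9*(-4593) = -41337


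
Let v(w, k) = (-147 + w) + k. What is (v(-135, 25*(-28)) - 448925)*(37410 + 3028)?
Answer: -18193339266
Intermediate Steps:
v(w, k) = -147 + k + w
(v(-135, 25*(-28)) - 448925)*(37410 + 3028) = ((-147 + 25*(-28) - 135) - 448925)*(37410 + 3028) = ((-147 - 700 - 135) - 448925)*40438 = (-982 - 448925)*40438 = -449907*40438 = -18193339266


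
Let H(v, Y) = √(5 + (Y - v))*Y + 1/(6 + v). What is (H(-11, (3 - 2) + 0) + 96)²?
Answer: 229866/25 + 958*√17/5 ≈ 9984.6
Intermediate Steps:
H(v, Y) = 1/(6 + v) + Y*√(5 + Y - v) (H(v, Y) = √(5 + Y - v)*Y + 1/(6 + v) = Y*√(5 + Y - v) + 1/(6 + v) = 1/(6 + v) + Y*√(5 + Y - v))
(H(-11, (3 - 2) + 0) + 96)² = ((1 + 6*((3 - 2) + 0)*√(5 + ((3 - 2) + 0) - 1*(-11)) + ((3 - 2) + 0)*(-11)*√(5 + ((3 - 2) + 0) - 1*(-11)))/(6 - 11) + 96)² = ((1 + 6*(1 + 0)*√(5 + (1 + 0) + 11) + (1 + 0)*(-11)*√(5 + (1 + 0) + 11))/(-5) + 96)² = (-(1 + 6*1*√(5 + 1 + 11) + 1*(-11)*√(5 + 1 + 11))/5 + 96)² = (-(1 + 6*1*√17 + 1*(-11)*√17)/5 + 96)² = (-(1 + 6*√17 - 11*√17)/5 + 96)² = (-(1 - 5*√17)/5 + 96)² = ((-⅕ + √17) + 96)² = (479/5 + √17)²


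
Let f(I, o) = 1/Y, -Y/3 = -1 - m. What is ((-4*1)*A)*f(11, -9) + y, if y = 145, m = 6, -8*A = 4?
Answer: 3047/21 ≈ 145.10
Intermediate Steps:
A = -1/2 (A = -1/8*4 = -1/2 ≈ -0.50000)
Y = 21 (Y = -3*(-1 - 1*6) = -3*(-1 - 6) = -3*(-7) = 21)
f(I, o) = 1/21
((-4*1)*A)*f(11, -9) + y = (-4*1*(-1/2))*(1/21) + 145 = -4*(-1/2)*(1/21) + 145 = 2*(1/21) + 145 = 2/21 + 145 = 3047/21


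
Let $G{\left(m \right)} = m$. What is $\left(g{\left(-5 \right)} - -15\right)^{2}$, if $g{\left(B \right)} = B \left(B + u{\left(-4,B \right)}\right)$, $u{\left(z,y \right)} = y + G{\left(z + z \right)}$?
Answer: $11025$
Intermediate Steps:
$u{\left(z,y \right)} = y + 2 z$ ($u{\left(z,y \right)} = y + \left(z + z\right) = y + 2 z$)
$g{\left(B \right)} = B \left(-8 + 2 B\right)$ ($g{\left(B \right)} = B \left(B + \left(B + 2 \left(-4\right)\right)\right) = B \left(B + \left(B - 8\right)\right) = B \left(B + \left(-8 + B\right)\right) = B \left(-8 + 2 B\right)$)
$\left(g{\left(-5 \right)} - -15\right)^{2} = \left(2 \left(-5\right) \left(-4 - 5\right) - -15\right)^{2} = \left(2 \left(-5\right) \left(-9\right) + \left(-2 + 17\right)\right)^{2} = \left(90 + 15\right)^{2} = 105^{2} = 11025$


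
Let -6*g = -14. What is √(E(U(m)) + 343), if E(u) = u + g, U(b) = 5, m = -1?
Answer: √3153/3 ≈ 18.717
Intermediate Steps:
g = 7/3 (g = -⅙*(-14) = 7/3 ≈ 2.3333)
E(u) = 7/3 + u (E(u) = u + 7/3 = 7/3 + u)
√(E(U(m)) + 343) = √((7/3 + 5) + 343) = √(22/3 + 343) = √(1051/3) = √3153/3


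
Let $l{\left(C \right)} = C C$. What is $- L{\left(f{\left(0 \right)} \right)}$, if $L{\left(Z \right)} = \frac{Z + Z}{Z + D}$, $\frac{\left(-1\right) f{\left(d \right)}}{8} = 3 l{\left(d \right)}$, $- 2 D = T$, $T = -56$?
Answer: $0$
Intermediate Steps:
$l{\left(C \right)} = C^{2}$
$D = 28$ ($D = \left(- \frac{1}{2}\right) \left(-56\right) = 28$)
$f{\left(d \right)} = - 24 d^{2}$ ($f{\left(d \right)} = - 8 \cdot 3 d^{2} = - 24 d^{2}$)
$L{\left(Z \right)} = \frac{2 Z}{28 + Z}$ ($L{\left(Z \right)} = \frac{Z + Z}{Z + 28} = \frac{2 Z}{28 + Z}$)
$- L{\left(f{\left(0 \right)} \right)} = - \frac{2 \left(- 24 \cdot 0^{2}\right)}{28 - 24 \cdot 0^{2}} = - \frac{2 \left(\left(-24\right) 0\right)}{28 - 0} = - \frac{2 \cdot 0}{28 + 0} = - \frac{2 \cdot 0}{28} = \left(-1\right) 0 = 0$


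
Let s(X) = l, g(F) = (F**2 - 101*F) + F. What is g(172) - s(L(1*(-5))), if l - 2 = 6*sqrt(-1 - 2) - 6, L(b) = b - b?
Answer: 12388 - 6*I*sqrt(3) ≈ 12388.0 - 10.392*I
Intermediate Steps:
L(b) = 0
g(F) = F**2 - 100*F
l = -4 + 6*I*sqrt(3) (l = 2 + (6*sqrt(-1 - 2) - 6) = 2 + (6*sqrt(-3) - 6) = 2 + (6*(I*sqrt(3)) - 6) = 2 + (6*I*sqrt(3) - 6) = 2 + (-6 + 6*I*sqrt(3)) = -4 + 6*I*sqrt(3) ≈ -4.0 + 10.392*I)
s(X) = -4 + 6*I*sqrt(3)
g(172) - s(L(1*(-5))) = 172*(-100 + 172) - (-4 + 6*I*sqrt(3)) = 172*72 + (4 - 6*I*sqrt(3)) = 12384 + (4 - 6*I*sqrt(3)) = 12388 - 6*I*sqrt(3)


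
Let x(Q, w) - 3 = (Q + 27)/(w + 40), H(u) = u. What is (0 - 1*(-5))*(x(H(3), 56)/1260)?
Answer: 53/4032 ≈ 0.013145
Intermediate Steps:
x(Q, w) = 3 + (27 + Q)/(40 + w) (x(Q, w) = 3 + (Q + 27)/(w + 40) = 3 + (27 + Q)/(40 + w))
(0 - 1*(-5))*(x(H(3), 56)/1260) = (0 - 1*(-5))*(((147 + 3 + 3*56)/(40 + 56))/1260) = (0 + 5)*(((147 + 3 + 168)/96)*(1/1260)) = 5*(((1/96)*318)*(1/1260)) = 5*((53/16)*(1/1260)) = 5*(53/20160) = 53/4032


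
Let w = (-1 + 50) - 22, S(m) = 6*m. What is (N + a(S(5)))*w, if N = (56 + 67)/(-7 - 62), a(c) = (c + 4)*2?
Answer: 41121/23 ≈ 1787.9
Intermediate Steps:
a(c) = 8 + 2*c (a(c) = (4 + c)*2 = 8 + 2*c)
N = -41/23 (N = 123/(-69) = 123*(-1/69) = -41/23 ≈ -1.7826)
w = 27 (w = 49 - 22 = 27)
(N + a(S(5)))*w = (-41/23 + (8 + 2*(6*5)))*27 = (-41/23 + (8 + 2*30))*27 = (-41/23 + (8 + 60))*27 = (-41/23 + 68)*27 = (1523/23)*27 = 41121/23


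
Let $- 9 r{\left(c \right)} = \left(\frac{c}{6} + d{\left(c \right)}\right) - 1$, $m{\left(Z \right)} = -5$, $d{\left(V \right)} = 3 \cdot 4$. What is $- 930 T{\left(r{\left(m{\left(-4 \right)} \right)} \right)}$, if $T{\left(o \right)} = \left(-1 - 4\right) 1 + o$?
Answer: $\frac{51305}{9} \approx 5700.6$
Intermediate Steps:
$d{\left(V \right)} = 12$
$r{\left(c \right)} = - \frac{11}{9} - \frac{c}{54}$ ($r{\left(c \right)} = - \frac{\left(\frac{c}{6} + 12\right) - 1}{9} = - \frac{\left(12 + \frac{c}{6}\right) - 1}{9} = - \frac{11 + \frac{c}{6}}{9} = - \frac{11}{9} - \frac{c}{54}$)
$T{\left(o \right)} = -5 + o$ ($T{\left(o \right)} = \left(-5\right) 1 + o = -5 + o$)
$- 930 T{\left(r{\left(m{\left(-4 \right)} \right)} \right)} = - 930 \left(-5 - \frac{61}{54}\right) = \left(-930\right) \left(- \frac{331}{54}\right) = \frac{51305}{9}$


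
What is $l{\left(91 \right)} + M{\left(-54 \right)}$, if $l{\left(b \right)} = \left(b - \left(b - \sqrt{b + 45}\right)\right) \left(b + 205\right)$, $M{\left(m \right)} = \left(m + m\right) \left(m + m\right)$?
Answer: $11664 + 592 \sqrt{34} \approx 15116.0$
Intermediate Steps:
$M{\left(m \right)} = 4 m^{2}$ ($M{\left(m \right)} = 2 m 2 m = 4 m^{2}$)
$l{\left(b \right)} = \sqrt{45 + b} \left(205 + b\right)$ ($l{\left(b \right)} = \left(b - \left(b - \sqrt{45 + b}\right)\right) \left(205 + b\right) = \sqrt{45 + b} \left(205 + b\right)$)
$l{\left(91 \right)} + M{\left(-54 \right)} = \sqrt{45 + 91} \left(205 + 91\right) + 4 \left(-54\right)^{2} = \sqrt{136} \cdot 296 + 4 \cdot 2916 = 2 \sqrt{34} \cdot 296 + 11664 = 592 \sqrt{34} + 11664 = 11664 + 592 \sqrt{34}$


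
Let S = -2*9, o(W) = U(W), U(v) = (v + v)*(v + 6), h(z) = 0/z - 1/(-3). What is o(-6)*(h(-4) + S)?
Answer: 0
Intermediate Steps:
h(z) = 1/3 (h(z) = 0 - 1*(-1/3) = 0 + 1/3 = 1/3)
U(v) = 2*v*(6 + v) (U(v) = (2*v)*(6 + v) = 2*v*(6 + v))
o(W) = 2*W*(6 + W)
S = -18
o(-6)*(h(-4) + S) = (2*(-6)*(6 - 6))*(1/3 - 18) = (2*(-6)*0)*(-53/3) = 0*(-53/3) = 0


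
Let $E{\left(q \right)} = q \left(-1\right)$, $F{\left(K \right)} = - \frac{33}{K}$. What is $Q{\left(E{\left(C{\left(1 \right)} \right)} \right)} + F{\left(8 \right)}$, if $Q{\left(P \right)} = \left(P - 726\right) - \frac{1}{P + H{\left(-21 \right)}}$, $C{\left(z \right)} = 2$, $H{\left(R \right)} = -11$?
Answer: $- \frac{76133}{104} \approx -732.05$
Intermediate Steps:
$E{\left(q \right)} = - q$
$Q{\left(P \right)} = -726 + P - \frac{1}{-11 + P}$ ($Q{\left(P \right)} = \left(P - 726\right) - \frac{1}{P - 11} = \left(-726 + P\right) - \frac{1}{-11 + P} = -726 + P - \frac{1}{-11 + P}$)
$Q{\left(E{\left(C{\left(1 \right)} \right)} \right)} + F{\left(8 \right)} = \frac{7985 + \left(\left(-1\right) 2\right)^{2} - 737 \left(\left(-1\right) 2\right)}{-11 - 2} - \frac{33}{8} = \frac{7985 + \left(-2\right)^{2} - -1474}{-11 - 2} - \frac{33}{8} = \frac{7985 + 4 + 1474}{-13} - \frac{33}{8} = \left(- \frac{1}{13}\right) 9463 - \frac{33}{8} = - \frac{9463}{13} - \frac{33}{8} = - \frac{76133}{104}$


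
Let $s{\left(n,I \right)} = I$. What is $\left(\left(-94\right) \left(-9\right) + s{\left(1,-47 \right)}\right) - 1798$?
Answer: $-999$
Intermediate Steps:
$\left(\left(-94\right) \left(-9\right) + s{\left(1,-47 \right)}\right) - 1798 = \left(\left(-94\right) \left(-9\right) - 47\right) - 1798 = \left(846 - 47\right) - 1798 = 799 - 1798 = -999$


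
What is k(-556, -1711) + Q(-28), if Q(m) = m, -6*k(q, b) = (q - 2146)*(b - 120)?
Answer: -2473765/3 ≈ -8.2459e+5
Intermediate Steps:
k(q, b) = -(-2146 + q)*(-120 + b)/6 (k(q, b) = -(q - 2146)*(b - 120)/6 = -(-2146 + q)*(-120 + b)/6)
k(-556, -1711) + Q(-28) = (-42920 + 20*(-556) + (1073/3)*(-1711) - 1/6*(-1711)*(-556)) - 28 = (-42920 - 11120 - 1835903/3 - 475658/3) - 28 = -2473681/3 - 28 = -2473765/3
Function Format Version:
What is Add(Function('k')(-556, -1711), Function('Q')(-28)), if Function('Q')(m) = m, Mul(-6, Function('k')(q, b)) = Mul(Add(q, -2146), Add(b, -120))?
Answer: Rational(-2473765, 3) ≈ -8.2459e+5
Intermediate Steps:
Function('k')(q, b) = Mul(Rational(-1, 6), Add(-2146, q), Add(-120, b)) (Function('k')(q, b) = Mul(Rational(-1, 6), Mul(Add(q, -2146), Add(b, -120))) = Mul(Rational(-1, 6), Mul(Add(-2146, q), Add(-120, b))) = Mul(Rational(-1, 6), Add(-2146, q), Add(-120, b)))
Add(Function('k')(-556, -1711), Function('Q')(-28)) = Add(Add(-42920, Mul(20, -556), Mul(Rational(1073, 3), -1711), Mul(Rational(-1, 6), -1711, -556)), -28) = Add(Add(-42920, -11120, Rational(-1835903, 3), Rational(-475658, 3)), -28) = Add(Rational(-2473681, 3), -28) = Rational(-2473765, 3)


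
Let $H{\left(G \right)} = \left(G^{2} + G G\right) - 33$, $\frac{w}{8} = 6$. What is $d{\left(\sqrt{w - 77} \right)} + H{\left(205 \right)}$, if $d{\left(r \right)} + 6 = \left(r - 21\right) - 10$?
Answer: $83980 + i \sqrt{29} \approx 83980.0 + 5.3852 i$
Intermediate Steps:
$w = 48$ ($w = 8 \cdot 6 = 48$)
$H{\left(G \right)} = -33 + 2 G^{2}$ ($H{\left(G \right)} = \left(G^{2} + G^{2}\right) - 33 = 2 G^{2} - 33 = -33 + 2 G^{2}$)
$d{\left(r \right)} = -37 + r$ ($d{\left(r \right)} = -6 + \left(\left(r - 21\right) - 10\right) = -6 + \left(\left(-21 + r\right) - 10\right) = -6 + \left(-31 + r\right) = -37 + r$)
$d{\left(\sqrt{w - 77} \right)} + H{\left(205 \right)} = \left(-37 + \sqrt{48 - 77}\right) - \left(33 - 2 \cdot 205^{2}\right) = \left(-37 + \sqrt{-29}\right) + \left(-33 + 2 \cdot 42025\right) = \left(-37 + i \sqrt{29}\right) + \left(-33 + 84050\right) = \left(-37 + i \sqrt{29}\right) + 84017 = 83980 + i \sqrt{29}$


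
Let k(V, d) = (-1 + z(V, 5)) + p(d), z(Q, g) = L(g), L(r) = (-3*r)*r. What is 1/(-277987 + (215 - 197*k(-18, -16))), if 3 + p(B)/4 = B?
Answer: -1/247828 ≈ -4.0351e-6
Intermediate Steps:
p(B) = -12 + 4*B
L(r) = -3*r**2
z(Q, g) = -3*g**2
k(V, d) = -88 + 4*d (k(V, d) = (-1 - 3*5**2) + (-12 + 4*d) = (-1 - 3*25) + (-12 + 4*d) = (-1 - 75) + (-12 + 4*d) = -76 + (-12 + 4*d) = -88 + 4*d)
1/(-277987 + (215 - 197*k(-18, -16))) = 1/(-277987 + (215 - 197*(-88 + 4*(-16)))) = 1/(-277987 + (215 - 197*(-88 - 64))) = 1/(-277987 + (215 - 197*(-152))) = 1/(-277987 + (215 + 29944)) = 1/(-277987 + 30159) = 1/(-247828) = -1/247828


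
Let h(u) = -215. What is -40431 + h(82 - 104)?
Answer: -40646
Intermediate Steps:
-40431 + h(82 - 104) = -40431 - 215 = -40646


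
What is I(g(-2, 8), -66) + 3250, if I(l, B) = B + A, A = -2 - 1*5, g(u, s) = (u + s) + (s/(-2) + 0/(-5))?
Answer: 3177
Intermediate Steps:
g(u, s) = u + s/2 (g(u, s) = (s + u) + (s*(-½) + 0*(-⅕)) = (s + u) + (-s/2 + 0) = (s + u) - s/2 = u + s/2)
A = -7 (A = -2 - 5 = -7)
I(l, B) = -7 + B (I(l, B) = B - 7 = -7 + B)
I(g(-2, 8), -66) + 3250 = (-7 - 66) + 3250 = -73 + 3250 = 3177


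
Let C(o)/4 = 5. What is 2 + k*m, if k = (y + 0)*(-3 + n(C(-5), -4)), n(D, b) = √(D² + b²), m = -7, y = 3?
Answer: 65 - 84*√26 ≈ -363.32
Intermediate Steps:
C(o) = 20 (C(o) = 4*5 = 20)
k = -9 + 12*√26 (k = (3 + 0)*(-3 + √(20² + (-4)²)) = 3*(-3 + √(400 + 16)) = 3*(-3 + √416) = 3*(-3 + 4*√26) = -9 + 12*√26 ≈ 52.188)
2 + k*m = 2 + (-9 + 12*√26)*(-7) = 2 + (63 - 84*√26) = 65 - 84*√26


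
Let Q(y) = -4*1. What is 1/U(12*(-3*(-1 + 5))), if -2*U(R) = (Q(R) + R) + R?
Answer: 1/146 ≈ 0.0068493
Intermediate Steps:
Q(y) = -4
U(R) = 2 - R (U(R) = -((-4 + R) + R)/2 = -(-4 + 2*R)/2 = 2 - R)
1/U(12*(-3*(-1 + 5))) = 1/(2 - 12*(-3*(-1 + 5))) = 1/(2 - 12*(-3*4)) = 1/(2 - 12*(-12)) = 1/(2 - 1*(-144)) = 1/(2 + 144) = 1/146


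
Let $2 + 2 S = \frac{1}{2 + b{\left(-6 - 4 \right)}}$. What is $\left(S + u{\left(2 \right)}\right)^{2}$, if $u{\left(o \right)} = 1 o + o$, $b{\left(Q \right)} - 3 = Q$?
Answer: $\frac{841}{100} \approx 8.41$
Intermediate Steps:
$b{\left(Q \right)} = 3 + Q$
$u{\left(o \right)} = 2 o$ ($u{\left(o \right)} = o + o = 2 o$)
$S = - \frac{11}{10}$ ($S = -1 + \frac{1}{2 \left(2 + \left(3 - 10\right)\right)} = -1 + \frac{1}{2 \left(2 - 7\right)} = -1 + \frac{1}{2 \left(-5\right)} = -1 + \frac{1}{2} \left(- \frac{1}{5}\right) = -1 - \frac{1}{10} = - \frac{11}{10} \approx -1.1$)
$\left(S + u{\left(2 \right)}\right)^{2} = \left(- \frac{11}{10} + 2 \cdot 2\right)^{2} = \left(- \frac{11}{10} + 4\right)^{2} = \left(\frac{29}{10}\right)^{2} = \frac{841}{100}$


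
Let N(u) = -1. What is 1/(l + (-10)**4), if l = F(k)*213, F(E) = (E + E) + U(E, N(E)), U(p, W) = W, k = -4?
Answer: 1/8083 ≈ 0.00012372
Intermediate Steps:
F(E) = -1 + 2*E (F(E) = (E + E) - 1 = 2*E - 1 = -1 + 2*E)
l = -1917 (l = (-1 + 2*(-4))*213 = (-1 - 8)*213 = -9*213 = -1917)
1/(l + (-10)**4) = 1/(-1917 + (-10)**4) = 1/(-1917 + 10000) = 1/8083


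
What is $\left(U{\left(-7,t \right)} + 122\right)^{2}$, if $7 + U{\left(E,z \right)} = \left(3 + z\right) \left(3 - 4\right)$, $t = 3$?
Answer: $11881$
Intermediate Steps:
$U{\left(E,z \right)} = -10 - z$ ($U{\left(E,z \right)} = -7 + \left(3 + z\right) \left(3 - 4\right) = -7 + \left(3 + z\right) \left(-1\right) = -7 - \left(3 + z\right) = -10 - z$)
$\left(U{\left(-7,t \right)} + 122\right)^{2} = \left(\left(-10 - 3\right) + 122\right)^{2} = \left(-13 + 122\right)^{2} = 109^{2} = 11881$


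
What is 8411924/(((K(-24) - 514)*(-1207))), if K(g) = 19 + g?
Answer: 8411924/626433 ≈ 13.428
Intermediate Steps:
8411924/(((K(-24) - 514)*(-1207))) = 8411924/((((19 - 24) - 514)*(-1207))) = 8411924/(((-5 - 514)*(-1207))) = 8411924/((-519*(-1207))) = 8411924/626433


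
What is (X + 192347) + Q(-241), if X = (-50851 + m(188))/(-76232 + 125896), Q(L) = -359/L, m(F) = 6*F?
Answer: 2302211705461/11969024 ≈ 1.9235e+5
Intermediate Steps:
X = -49723/49664 (X = (-50851 + 6*188)/(-76232 + 125896) = (-50851 + 1128)/49664 = -49723*1/49664 = -49723/49664 ≈ -1.0012)
(X + 192347) + Q(-241) = (-49723/49664 + 192347) - 359/(-241) = 9552671685/49664 - 359*(-1/241) = 9552671685/49664 + 359/241 = 2302211705461/11969024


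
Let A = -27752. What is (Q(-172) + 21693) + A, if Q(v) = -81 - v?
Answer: -5968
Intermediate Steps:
(Q(-172) + 21693) + A = ((-81 - 1*(-172)) + 21693) - 27752 = ((-81 + 172) + 21693) - 27752 = (91 + 21693) - 27752 = 21784 - 27752 = -5968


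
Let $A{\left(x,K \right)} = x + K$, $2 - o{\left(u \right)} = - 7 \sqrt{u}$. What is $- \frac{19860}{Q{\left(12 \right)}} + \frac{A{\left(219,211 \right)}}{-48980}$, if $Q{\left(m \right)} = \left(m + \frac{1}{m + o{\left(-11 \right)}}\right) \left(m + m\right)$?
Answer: $\frac{- 28375277 \sqrt{11} + 56750597 i}{4898 \left(- 169 i + 84 \sqrt{11}\right)} \approx -68.857 - 0.18094 i$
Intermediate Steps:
$o{\left(u \right)} = 2 + 7 \sqrt{u}$ ($o{\left(u \right)} = 2 - - 7 \sqrt{u} = 2 + 7 \sqrt{u}$)
$A{\left(x,K \right)} = K + x$
$Q{\left(m \right)} = 2 m \left(m + \frac{1}{2 + m + 7 i \sqrt{11}}\right)$ ($Q{\left(m \right)} = \left(m + \frac{1}{m + \left(2 + 7 \sqrt{-11}\right)}\right) \left(m + m\right) = \left(m + \frac{1}{m + \left(2 + 7 i \sqrt{11}\right)}\right) 2 m = \left(m + \frac{1}{2 + m + 7 i \sqrt{11}}\right) 2 m = 2 m \left(m + \frac{1}{2 + m + 7 i \sqrt{11}}\right)$)
$- \frac{19860}{Q{\left(12 \right)}} + \frac{A{\left(219,211 \right)}}{-48980} = - \frac{19860}{2 \cdot 12 \frac{1}{2 + 12 + 7 i \sqrt{11}} \left(1 + 12^{2} + 12 \left(2 + 7 i \sqrt{11}\right)\right)} + \frac{211 + 219}{-48980} = - \frac{19860}{2 \cdot 12 \frac{1}{14 + 7 i \sqrt{11}} \left(1 + 144 + \left(24 + 84 i \sqrt{11}\right)\right)} + 430 \left(- \frac{1}{48980}\right) = - \frac{19860}{2 \cdot 12 \frac{1}{14 + 7 i \sqrt{11}} \left(169 + 84 i \sqrt{11}\right)} - \frac{43}{4898} = - \frac{19860}{24 \frac{1}{14 + 7 i \sqrt{11}} \left(169 + 84 i \sqrt{11}\right)} - \frac{43}{4898} = - 19860 \frac{14 + 7 i \sqrt{11}}{24 \left(169 + 84 i \sqrt{11}\right)} - \frac{43}{4898} = - \frac{1655 \left(14 + 7 i \sqrt{11}\right)}{2 \left(169 + 84 i \sqrt{11}\right)} - \frac{43}{4898} = - \frac{43}{4898} - \frac{1655 \left(14 + 7 i \sqrt{11}\right)}{2 \left(169 + 84 i \sqrt{11}\right)}$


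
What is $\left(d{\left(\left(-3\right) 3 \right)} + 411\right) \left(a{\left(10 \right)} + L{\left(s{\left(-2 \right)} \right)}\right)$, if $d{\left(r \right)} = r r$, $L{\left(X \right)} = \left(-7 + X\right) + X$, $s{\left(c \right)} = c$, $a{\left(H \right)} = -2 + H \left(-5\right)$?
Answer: $-30996$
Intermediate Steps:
$a{\left(H \right)} = -2 - 5 H$
$L{\left(X \right)} = -7 + 2 X$
$d{\left(r \right)} = r^{2}$
$\left(d{\left(\left(-3\right) 3 \right)} + 411\right) \left(a{\left(10 \right)} + L{\left(s{\left(-2 \right)} \right)}\right) = \left(\left(\left(-3\right) 3\right)^{2} + 411\right) \left(\left(-2 - 50\right) + \left(-7 + 2 \left(-2\right)\right)\right) = \left(\left(-9\right)^{2} + 411\right) \left(\left(-2 - 50\right) - 11\right) = \left(81 + 411\right) \left(-52 - 11\right) = 492 \left(-63\right) = -30996$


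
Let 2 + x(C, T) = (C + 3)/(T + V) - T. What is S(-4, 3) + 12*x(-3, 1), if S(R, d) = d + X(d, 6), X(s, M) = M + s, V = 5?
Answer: -24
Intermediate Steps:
S(R, d) = 6 + 2*d (S(R, d) = d + (6 + d) = 6 + 2*d)
x(C, T) = -2 - T + (3 + C)/(5 + T) (x(C, T) = -2 + ((C + 3)/(T + 5) - T) = -2 + ((3 + C)/(5 + T) - T) = -2 + (-T + (3 + C)/(5 + T)) = -2 - T + (3 + C)/(5 + T))
S(-4, 3) + 12*x(-3, 1) = (6 + 2*3) + 12*((-7 - 3 - 1*1² - 7*1)/(5 + 1)) = (6 + 6) + 12*((-7 - 3 - 1*1 - 7)/6) = 12 + 12*((-7 - 3 - 1 - 7)/6) = 12 + 12*((⅙)*(-18)) = 12 + 12*(-3) = 12 - 36 = -24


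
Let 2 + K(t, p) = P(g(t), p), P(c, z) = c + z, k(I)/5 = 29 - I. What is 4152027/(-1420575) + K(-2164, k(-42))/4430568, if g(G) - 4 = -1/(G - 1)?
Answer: -28245312918689/9664121067900 ≈ -2.9227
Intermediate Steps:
g(G) = 4 - 1/(-1 + G) (g(G) = 4 - 1/(G - 1) = 4 - 1/(-1 + G))
k(I) = 145 - 5*I (k(I) = 5*(29 - I) = 145 - 5*I)
K(t, p) = -2 + p + (-5 + 4*t)/(-1 + t) (K(t, p) = -2 + ((-5 + 4*t)/(-1 + t) + p) = -2 + (p + (-5 + 4*t)/(-1 + t)) = -2 + p + (-5 + 4*t)/(-1 + t))
4152027/(-1420575) + K(-2164, k(-42))/4430568 = 4152027/(-1420575) + ((-3 - (145 - 5*(-42)) + 2*(-2164) + (145 - 5*(-42))*(-2164))/(-1 - 2164))/4430568 = 4152027*(-1/1420575) + ((-3 - (145 + 210) - 4328 + (145 + 210)*(-2164))/(-2165))*(1/4430568) = -29447/10075 - (-3 - 1*355 - 4328 + 355*(-2164))/2165*(1/4430568) = -29447/10075 - (-3 - 355 - 4328 - 768220)/2165*(1/4430568) = -29447/10075 - 1/2165*(-772906)*(1/4430568) = -29447/10075 + (772906/2165)*(1/4430568) = -29447/10075 + 386453/4796089860 = -28245312918689/9664121067900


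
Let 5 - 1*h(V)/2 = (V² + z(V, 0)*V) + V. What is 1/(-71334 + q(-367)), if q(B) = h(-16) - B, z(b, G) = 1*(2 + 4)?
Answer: -1/71245 ≈ -1.4036e-5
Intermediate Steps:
z(b, G) = 6 (z(b, G) = 1*6 = 6)
h(V) = 10 - 14*V - 2*V² (h(V) = 10 - 2*((V² + 6*V) + V) = 10 - 2*(V² + 7*V) = 10 + (-14*V - 2*V²) = 10 - 14*V - 2*V²)
q(B) = -278 - B (q(B) = (10 - 14*(-16) - 2*(-16)²) - B = (10 + 224 - 2*256) - B = (10 + 224 - 512) - B = -278 - B)
1/(-71334 + q(-367)) = 1/(-71334 + (-278 - 1*(-367))) = 1/(-71334 + (-278 + 367)) = 1/(-71334 + 89) = 1/(-71245) = -1/71245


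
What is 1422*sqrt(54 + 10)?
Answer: 11376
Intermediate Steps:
1422*sqrt(54 + 10) = 1422*sqrt(64) = 1422*8 = 11376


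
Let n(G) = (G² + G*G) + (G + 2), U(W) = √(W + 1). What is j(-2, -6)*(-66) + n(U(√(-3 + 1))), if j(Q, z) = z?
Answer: 400 + √(1 + I*√2) + 2*I*√2 ≈ 401.17 + 3.4334*I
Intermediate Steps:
U(W) = √(1 + W)
n(G) = 2 + G + 2*G² (n(G) = (G² + G²) + (2 + G) = 2*G² + (2 + G) = 2 + G + 2*G²)
j(-2, -6)*(-66) + n(U(√(-3 + 1))) = -6*(-66) + (2 + √(1 + √(-3 + 1)) + 2*(√(1 + √(-3 + 1)))²) = 396 + (2 + √(1 + √(-2)) + 2*(√(1 + √(-2)))²) = 396 + (2 + √(1 + I*√2) + 2*(√(1 + I*√2))²) = 396 + (2 + √(1 + I*√2) + 2*(1 + I*√2)) = 396 + (2 + √(1 + I*√2) + (2 + 2*I*√2)) = 396 + (4 + √(1 + I*√2) + 2*I*√2) = 400 + √(1 + I*√2) + 2*I*√2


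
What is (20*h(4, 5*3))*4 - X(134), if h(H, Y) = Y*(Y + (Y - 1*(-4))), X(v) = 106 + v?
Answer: 40560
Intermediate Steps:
h(H, Y) = Y*(4 + 2*Y) (h(H, Y) = Y*(Y + (Y + 4)) = Y*(Y + (4 + Y)) = Y*(4 + 2*Y))
(20*h(4, 5*3))*4 - X(134) = (20*(2*(5*3)*(2 + 5*3)))*4 - (106 + 134) = (20*(2*15*(2 + 15)))*4 - 1*240 = (20*(2*15*17))*4 - 240 = (20*510)*4 - 240 = 10200*4 - 240 = 40800 - 240 = 40560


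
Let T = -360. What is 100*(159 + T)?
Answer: -20100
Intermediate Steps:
100*(159 + T) = 100*(159 - 360) = 100*(-201) = -20100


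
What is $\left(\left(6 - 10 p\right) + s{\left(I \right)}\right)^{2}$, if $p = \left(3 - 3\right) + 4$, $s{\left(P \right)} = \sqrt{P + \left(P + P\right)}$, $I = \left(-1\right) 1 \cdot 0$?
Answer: $1156$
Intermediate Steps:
$I = 0$ ($I = \left(-1\right) 0 = 0$)
$s{\left(P \right)} = \sqrt{3} \sqrt{P}$ ($s{\left(P \right)} = \sqrt{P + 2 P} = \sqrt{3 P} = \sqrt{3} \sqrt{P}$)
$p = 4$ ($p = 0 + 4 = 4$)
$\left(\left(6 - 10 p\right) + s{\left(I \right)}\right)^{2} = \left(\left(6 - 40\right) + \sqrt{3} \sqrt{0}\right)^{2} = \left(\left(6 - 40\right) + \sqrt{3} \cdot 0\right)^{2} = \left(-34 + 0\right)^{2} = \left(-34\right)^{2} = 1156$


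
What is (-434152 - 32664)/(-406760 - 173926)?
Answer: 233408/290343 ≈ 0.80390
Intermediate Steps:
(-434152 - 32664)/(-406760 - 173926) = -466816/(-580686) = -466816*(-1/580686) = 233408/290343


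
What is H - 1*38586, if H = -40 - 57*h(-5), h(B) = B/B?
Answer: -38683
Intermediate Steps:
h(B) = 1
H = -97 (H = -40 - 57*1 = -40 - 57 = -97)
H - 1*38586 = -97 - 1*38586 = -97 - 38586 = -38683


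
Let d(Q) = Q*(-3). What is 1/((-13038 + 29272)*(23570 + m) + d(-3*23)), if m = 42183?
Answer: 1/1067434409 ≈ 9.3683e-10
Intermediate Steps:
d(Q) = -3*Q
1/((-13038 + 29272)*(23570 + m) + d(-3*23)) = 1/((-13038 + 29272)*(23570 + 42183) - (-9)*23) = 1/(16234*65753 - 3*(-69)) = 1/(1067434202 + 207) = 1/1067434409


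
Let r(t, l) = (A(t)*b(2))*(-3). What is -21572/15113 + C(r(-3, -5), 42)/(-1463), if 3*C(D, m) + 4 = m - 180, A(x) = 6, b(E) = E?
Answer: -1888438/1353693 ≈ -1.3950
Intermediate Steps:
r(t, l) = -36 (r(t, l) = (6*2)*(-3) = 12*(-3) = -36)
C(D, m) = -184/3 + m/3 (C(D, m) = -4/3 + (m - 180)/3 = -4/3 + (-180 + m)/3 = -4/3 + (-60 + m/3) = -184/3 + m/3)
-21572/15113 + C(r(-3, -5), 42)/(-1463) = -21572/15113 + (-184/3 + (⅓)*42)/(-1463) = -21572*1/15113 + (-184/3 + 14)*(-1/1463) = -21572/15113 - 142/3*(-1/1463) = -21572/15113 + 142/4389 = -1888438/1353693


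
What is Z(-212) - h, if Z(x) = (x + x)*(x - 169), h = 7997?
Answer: 153547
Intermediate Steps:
Z(x) = 2*x*(-169 + x) (Z(x) = (2*x)*(-169 + x) = 2*x*(-169 + x))
Z(-212) - h = 2*(-212)*(-169 - 212) - 1*7997 = 2*(-212)*(-381) - 7997 = 161544 - 7997 = 153547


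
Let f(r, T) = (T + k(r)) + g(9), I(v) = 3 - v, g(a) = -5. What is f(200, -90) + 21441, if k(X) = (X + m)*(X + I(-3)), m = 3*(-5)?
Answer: 59456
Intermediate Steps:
m = -15
k(X) = (-15 + X)*(6 + X) (k(X) = (X - 15)*(X + (3 - 1*(-3))) = (-15 + X)*(X + (3 + 3)) = (-15 + X)*(X + 6) = (-15 + X)*(6 + X))
f(r, T) = -95 + T + r**2 - 9*r (f(r, T) = (T + (-90 + r**2 - 9*r)) - 5 = (-90 + T + r**2 - 9*r) - 5 = -95 + T + r**2 - 9*r)
f(200, -90) + 21441 = (-95 - 90 + 200**2 - 9*200) + 21441 = (-95 - 90 + 40000 - 1800) + 21441 = 38015 + 21441 = 59456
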